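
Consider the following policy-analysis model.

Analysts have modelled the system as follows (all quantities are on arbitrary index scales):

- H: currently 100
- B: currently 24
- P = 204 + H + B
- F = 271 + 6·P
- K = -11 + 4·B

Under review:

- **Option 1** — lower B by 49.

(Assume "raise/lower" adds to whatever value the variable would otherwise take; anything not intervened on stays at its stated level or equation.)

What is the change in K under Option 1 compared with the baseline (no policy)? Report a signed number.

Baseline:
  B = 24
  K = -11 + 4·24 = 85
Option 1 (B − 49):
  B = 24 − 49 = -25
  K = -11 + 4·(-25) = -111
Change in K: -111 − 85 = -196

-196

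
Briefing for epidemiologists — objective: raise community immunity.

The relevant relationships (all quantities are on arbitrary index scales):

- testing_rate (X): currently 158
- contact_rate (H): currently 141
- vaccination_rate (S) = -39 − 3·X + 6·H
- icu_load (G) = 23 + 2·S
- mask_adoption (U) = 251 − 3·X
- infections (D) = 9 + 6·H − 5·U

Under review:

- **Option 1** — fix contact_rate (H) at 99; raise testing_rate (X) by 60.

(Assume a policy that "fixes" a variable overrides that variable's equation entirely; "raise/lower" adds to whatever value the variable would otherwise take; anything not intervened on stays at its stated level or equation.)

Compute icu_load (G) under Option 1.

Option 1 (H := 99, X + 60):
  X = 158 + 60 = 218
  H = 99
  S = -39 − 3·218 + 6·99 = -99
  G = 23 + 2·(-99) = -175

-175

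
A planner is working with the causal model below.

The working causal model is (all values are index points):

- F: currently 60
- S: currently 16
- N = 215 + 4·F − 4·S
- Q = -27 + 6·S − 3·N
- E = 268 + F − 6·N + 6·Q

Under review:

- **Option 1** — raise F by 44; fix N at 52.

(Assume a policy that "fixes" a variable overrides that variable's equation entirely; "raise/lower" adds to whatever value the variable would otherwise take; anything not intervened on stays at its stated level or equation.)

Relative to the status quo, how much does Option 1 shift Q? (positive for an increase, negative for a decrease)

Baseline:
  F = 60
  S = 16
  N = 215 + 4·60 − 4·16 = 391
  Q = -27 + 6·16 − 3·391 = -1104
Option 1 (F + 44, N := 52):
  F = 60 + 44 = 104
  S = 16
  N = 52
  Q = -27 + 6·16 − 3·52 = -87
Change in Q: -87 − (-1104) = 1017

1017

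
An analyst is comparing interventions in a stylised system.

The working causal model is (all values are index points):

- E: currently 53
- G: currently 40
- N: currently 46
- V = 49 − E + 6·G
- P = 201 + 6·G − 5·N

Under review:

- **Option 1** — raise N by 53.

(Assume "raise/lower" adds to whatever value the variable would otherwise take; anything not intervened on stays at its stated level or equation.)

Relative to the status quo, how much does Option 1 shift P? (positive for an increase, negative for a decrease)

-265

Baseline:
  G = 40
  N = 46
  P = 201 + 6·40 − 5·46 = 211
Option 1 (N + 53):
  G = 40
  N = 46 + 53 = 99
  P = 201 + 6·40 − 5·99 = -54
Change in P: -54 − 211 = -265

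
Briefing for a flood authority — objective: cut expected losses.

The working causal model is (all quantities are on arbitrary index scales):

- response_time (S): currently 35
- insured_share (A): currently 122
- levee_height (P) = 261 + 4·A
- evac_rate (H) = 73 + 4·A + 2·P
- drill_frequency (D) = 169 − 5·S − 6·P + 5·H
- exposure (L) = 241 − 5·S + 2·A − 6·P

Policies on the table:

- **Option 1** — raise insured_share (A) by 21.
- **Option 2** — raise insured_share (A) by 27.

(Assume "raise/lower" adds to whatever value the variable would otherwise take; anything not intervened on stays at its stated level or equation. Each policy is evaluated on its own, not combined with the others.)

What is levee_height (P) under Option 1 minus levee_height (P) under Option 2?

-24

Option 1 (A + 21):
  A = 122 + 21 = 143
  P = 261 + 4·143 = 833
Option 2 (A + 27):
  A = 122 + 27 = 149
  P = 261 + 4·149 = 857
P: 833 − 857 = -24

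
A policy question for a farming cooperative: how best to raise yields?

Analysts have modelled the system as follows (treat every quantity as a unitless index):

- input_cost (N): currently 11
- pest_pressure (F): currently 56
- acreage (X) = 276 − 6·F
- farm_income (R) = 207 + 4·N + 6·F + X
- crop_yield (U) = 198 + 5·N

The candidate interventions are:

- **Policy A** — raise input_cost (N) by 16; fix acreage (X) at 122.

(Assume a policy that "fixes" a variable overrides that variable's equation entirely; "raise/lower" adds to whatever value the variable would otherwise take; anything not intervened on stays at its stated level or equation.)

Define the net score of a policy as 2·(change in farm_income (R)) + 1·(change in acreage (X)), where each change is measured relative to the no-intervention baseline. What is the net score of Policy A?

674

Baseline:
  N = 11
  F = 56
  X = 276 − 6·56 = -60
  R = 207 + 4·11 + 6·56 + (-60) = 527
Policy A (N + 16, X := 122):
  N = 11 + 16 = 27
  F = 56
  X = 122
  R = 207 + 4·27 + 6·56 + 122 = 773
ΔR = 773 − 527 = 246; ΔX = 122 − (-60) = 182
Score = 2·246 + 1·182 = 674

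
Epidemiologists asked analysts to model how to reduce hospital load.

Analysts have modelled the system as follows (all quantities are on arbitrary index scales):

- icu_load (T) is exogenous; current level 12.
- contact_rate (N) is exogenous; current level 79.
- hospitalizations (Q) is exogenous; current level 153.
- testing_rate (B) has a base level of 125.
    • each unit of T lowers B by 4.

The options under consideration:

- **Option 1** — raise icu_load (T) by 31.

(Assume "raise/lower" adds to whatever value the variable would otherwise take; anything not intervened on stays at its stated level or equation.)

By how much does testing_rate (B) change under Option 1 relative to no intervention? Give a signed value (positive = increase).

-124

Baseline:
  T = 12
  B = 125 − 4·12 = 77
Option 1 (T + 31):
  T = 12 + 31 = 43
  B = 125 − 4·43 = -47
Change in B: -47 − 77 = -124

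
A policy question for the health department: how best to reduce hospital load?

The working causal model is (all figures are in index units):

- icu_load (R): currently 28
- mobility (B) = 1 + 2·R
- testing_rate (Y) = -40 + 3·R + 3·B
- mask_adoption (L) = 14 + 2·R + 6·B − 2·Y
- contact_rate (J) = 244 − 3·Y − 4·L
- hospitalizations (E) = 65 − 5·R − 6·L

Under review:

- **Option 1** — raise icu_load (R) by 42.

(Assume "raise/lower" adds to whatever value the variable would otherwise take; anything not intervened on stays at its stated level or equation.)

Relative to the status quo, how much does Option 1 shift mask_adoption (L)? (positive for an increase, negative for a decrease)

-168

Baseline:
  R = 28
  B = 1 + 2·28 = 57
  Y = -40 + 3·28 + 3·57 = 215
  L = 14 + 2·28 + 6·57 − 2·215 = -18
Option 1 (R + 42):
  R = 28 + 42 = 70
  B = 1 + 2·70 = 141
  Y = -40 + 3·70 + 3·141 = 593
  L = 14 + 2·70 + 6·141 − 2·593 = -186
Change in L: -186 − (-18) = -168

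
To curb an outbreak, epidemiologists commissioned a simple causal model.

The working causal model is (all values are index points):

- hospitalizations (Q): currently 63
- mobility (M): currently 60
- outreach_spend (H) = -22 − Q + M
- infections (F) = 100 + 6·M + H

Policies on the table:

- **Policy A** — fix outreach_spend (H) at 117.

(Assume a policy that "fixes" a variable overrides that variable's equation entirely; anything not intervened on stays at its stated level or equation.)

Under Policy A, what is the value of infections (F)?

Policy A (H := 117):
  Q = 63
  M = 60
  H = 117
  F = 100 + 6·60 + 117 = 577

577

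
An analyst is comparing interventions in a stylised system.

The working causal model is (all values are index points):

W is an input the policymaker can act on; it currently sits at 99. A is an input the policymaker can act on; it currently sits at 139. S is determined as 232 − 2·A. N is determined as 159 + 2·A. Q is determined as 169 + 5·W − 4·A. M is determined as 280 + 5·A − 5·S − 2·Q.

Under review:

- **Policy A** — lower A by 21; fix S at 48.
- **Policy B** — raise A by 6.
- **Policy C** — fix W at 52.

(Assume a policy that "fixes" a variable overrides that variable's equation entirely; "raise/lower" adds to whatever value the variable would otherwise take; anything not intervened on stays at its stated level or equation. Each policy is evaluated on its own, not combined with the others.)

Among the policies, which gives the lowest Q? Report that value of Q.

Policy A (A − 21, S := 48):
  W = 99
  A = 139 − 21 = 118
  Q = 169 + 5·99 − 4·118 = 192
Policy B (A + 6):
  W = 99
  A = 139 + 6 = 145
  Q = 169 + 5·99 − 4·145 = 84
Policy C (W := 52):
  W = 52
  A = 139
  Q = 169 + 5·52 − 4·139 = -127
Comparing — Policy A: Q=192, Policy B: Q=84, Policy C: Q=-127. Lowest is -127 (Policy C).

-127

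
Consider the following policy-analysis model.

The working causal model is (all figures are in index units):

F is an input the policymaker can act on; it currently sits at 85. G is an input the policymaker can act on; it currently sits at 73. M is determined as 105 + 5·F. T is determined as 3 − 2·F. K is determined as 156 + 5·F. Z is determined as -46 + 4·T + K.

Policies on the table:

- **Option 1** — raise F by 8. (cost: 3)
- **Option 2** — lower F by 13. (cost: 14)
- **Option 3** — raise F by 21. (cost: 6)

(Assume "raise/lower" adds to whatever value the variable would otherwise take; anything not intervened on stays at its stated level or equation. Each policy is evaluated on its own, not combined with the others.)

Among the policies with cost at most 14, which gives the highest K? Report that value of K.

686

Option 1 (F + 8):
  F = 85 + 8 = 93
  K = 156 + 5·93 = 621
Option 2 (F − 13):
  F = 85 − 13 = 72
  K = 156 + 5·72 = 516
Option 3 (F + 21):
  F = 85 + 21 = 106
  K = 156 + 5·106 = 686
Comparing — Option 1: K=621, Option 2: K=516, Option 3: K=686. Highest is 686 (Option 3).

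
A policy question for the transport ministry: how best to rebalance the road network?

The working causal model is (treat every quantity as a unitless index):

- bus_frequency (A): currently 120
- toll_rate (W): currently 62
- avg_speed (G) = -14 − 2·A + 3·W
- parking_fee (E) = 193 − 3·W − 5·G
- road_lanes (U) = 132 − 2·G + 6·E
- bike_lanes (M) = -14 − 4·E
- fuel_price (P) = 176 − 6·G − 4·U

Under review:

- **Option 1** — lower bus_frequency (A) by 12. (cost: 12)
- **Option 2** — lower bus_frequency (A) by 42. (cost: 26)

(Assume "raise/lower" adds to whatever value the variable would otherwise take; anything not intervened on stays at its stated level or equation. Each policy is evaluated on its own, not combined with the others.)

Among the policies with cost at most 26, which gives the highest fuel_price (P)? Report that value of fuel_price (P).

Option 1 (A − 12):
  A = 120 − 12 = 108
  W = 62
  G = -14 − 2·108 + 3·62 = -44
  E = 193 − 3·62 − 5·(-44) = 227
  U = 132 − 2·(-44) + 6·227 = 1582
  P = 176 − 6·(-44) − 4·1582 = -5888
Option 2 (A − 42):
  A = 120 − 42 = 78
  W = 62
  G = -14 − 2·78 + 3·62 = 16
  E = 193 − 3·62 − 5·16 = -73
  U = 132 − 2·16 + 6·(-73) = -338
  P = 176 − 6·16 − 4·(-338) = 1432
Comparing — Option 1: P=-5888, Option 2: P=1432. Highest is 1432 (Option 2).

1432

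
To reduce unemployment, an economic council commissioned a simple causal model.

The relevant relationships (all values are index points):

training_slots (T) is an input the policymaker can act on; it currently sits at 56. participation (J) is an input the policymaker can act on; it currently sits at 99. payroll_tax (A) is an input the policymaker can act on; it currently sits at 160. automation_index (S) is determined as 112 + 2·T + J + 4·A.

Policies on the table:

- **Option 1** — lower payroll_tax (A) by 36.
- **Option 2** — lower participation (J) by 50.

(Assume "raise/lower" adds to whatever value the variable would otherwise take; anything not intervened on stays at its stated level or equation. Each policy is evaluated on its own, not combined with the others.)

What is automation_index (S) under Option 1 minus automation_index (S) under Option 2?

Option 1 (A − 36):
  T = 56
  J = 99
  A = 160 − 36 = 124
  S = 112 + 2·56 + 99 + 4·124 = 819
Option 2 (J − 50):
  T = 56
  J = 99 − 50 = 49
  A = 160
  S = 112 + 2·56 + 49 + 4·160 = 913
S: 819 − 913 = -94

-94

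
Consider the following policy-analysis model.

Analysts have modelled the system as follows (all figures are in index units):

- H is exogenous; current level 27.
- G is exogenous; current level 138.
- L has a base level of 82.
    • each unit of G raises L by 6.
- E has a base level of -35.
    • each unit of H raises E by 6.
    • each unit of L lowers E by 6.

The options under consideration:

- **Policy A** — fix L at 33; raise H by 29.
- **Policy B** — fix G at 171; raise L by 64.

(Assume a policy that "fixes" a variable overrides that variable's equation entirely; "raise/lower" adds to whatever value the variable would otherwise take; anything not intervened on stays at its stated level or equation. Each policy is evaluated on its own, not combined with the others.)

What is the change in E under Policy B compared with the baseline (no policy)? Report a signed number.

Baseline:
  H = 27
  G = 138
  L = 82 + 6·138 = 910
  E = -35 + 6·27 − 6·910 = -5333
Policy B (G := 171, L + 64):
  H = 27
  G = 171
  L = 82 + 6·171 (+64 from intervention) = 1172
  E = -35 + 6·27 − 6·1172 = -6905
Change in E: -6905 − (-5333) = -1572

-1572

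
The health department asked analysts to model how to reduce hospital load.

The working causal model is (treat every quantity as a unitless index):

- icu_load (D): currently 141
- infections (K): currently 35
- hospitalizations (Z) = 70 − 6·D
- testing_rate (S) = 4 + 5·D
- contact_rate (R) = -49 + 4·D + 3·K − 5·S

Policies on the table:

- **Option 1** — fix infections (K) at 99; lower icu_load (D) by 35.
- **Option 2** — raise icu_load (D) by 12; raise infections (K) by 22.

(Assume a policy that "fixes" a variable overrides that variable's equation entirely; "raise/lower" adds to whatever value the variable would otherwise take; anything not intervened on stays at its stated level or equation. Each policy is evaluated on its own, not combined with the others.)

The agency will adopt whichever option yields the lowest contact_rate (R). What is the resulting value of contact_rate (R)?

Option 1 (K := 99, D − 35):
  D = 141 − 35 = 106
  K = 99
  S = 4 + 5·106 = 534
  R = -49 + 4·106 + 3·99 − 5·534 = -1998
Option 2 (D + 12, K + 22):
  D = 141 + 12 = 153
  K = 35 + 22 = 57
  S = 4 + 5·153 = 769
  R = -49 + 4·153 + 3·57 − 5·769 = -3111
Comparing — Option 1: R=-1998, Option 2: R=-3111. Lowest is -3111 (Option 2).

-3111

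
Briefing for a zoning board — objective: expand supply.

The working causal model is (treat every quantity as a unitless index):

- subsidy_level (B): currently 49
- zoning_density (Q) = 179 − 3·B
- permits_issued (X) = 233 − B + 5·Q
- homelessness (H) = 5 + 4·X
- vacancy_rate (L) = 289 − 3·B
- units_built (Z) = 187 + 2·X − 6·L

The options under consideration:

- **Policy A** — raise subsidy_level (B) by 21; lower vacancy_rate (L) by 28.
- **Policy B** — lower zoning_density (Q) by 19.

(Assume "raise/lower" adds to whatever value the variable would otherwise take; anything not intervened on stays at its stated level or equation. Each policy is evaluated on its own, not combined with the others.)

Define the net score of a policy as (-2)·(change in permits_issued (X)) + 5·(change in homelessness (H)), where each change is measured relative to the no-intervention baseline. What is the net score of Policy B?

-1710

Baseline:
  B = 49
  Q = 179 − 3·49 = 32
  X = 233 − 49 + 5·32 = 344
  H = 5 + 4·344 = 1381
Policy B (Q − 19):
  B = 49
  Q = 179 − 3·49 (−19 from intervention) = 13
  X = 233 − 49 + 5·13 = 249
  H = 5 + 4·249 = 1001
ΔX = 249 − 344 = -95; ΔH = 1001 − 1381 = -380
Score = (-2)·(-95) + 5·(-380) = -1710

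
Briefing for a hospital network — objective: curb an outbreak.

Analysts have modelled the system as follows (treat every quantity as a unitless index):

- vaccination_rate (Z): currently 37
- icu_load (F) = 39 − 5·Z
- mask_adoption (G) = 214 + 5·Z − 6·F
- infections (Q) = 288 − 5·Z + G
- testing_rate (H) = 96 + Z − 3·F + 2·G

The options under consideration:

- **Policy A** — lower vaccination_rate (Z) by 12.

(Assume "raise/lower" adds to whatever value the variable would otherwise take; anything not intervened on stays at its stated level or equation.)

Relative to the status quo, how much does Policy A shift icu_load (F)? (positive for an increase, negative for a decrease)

60

Baseline:
  Z = 37
  F = 39 − 5·37 = -146
Policy A (Z − 12):
  Z = 37 − 12 = 25
  F = 39 − 5·25 = -86
Change in F: -86 − (-146) = 60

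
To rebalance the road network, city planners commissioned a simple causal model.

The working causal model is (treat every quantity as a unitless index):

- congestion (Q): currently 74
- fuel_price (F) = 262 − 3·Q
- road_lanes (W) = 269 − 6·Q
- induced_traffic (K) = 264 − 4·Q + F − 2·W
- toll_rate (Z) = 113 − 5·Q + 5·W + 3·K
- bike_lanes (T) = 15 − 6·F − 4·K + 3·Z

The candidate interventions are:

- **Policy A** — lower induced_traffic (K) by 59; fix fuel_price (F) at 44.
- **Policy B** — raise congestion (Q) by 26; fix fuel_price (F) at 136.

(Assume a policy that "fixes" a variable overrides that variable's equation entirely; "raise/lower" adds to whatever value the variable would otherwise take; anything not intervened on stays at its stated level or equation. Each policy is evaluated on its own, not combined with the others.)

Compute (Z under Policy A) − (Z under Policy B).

-167

Policy A (K − 59, F := 44):
  Q = 74
  F = 44
  W = 269 − 6·74 = -175
  K = 264 − 4·74 + 44 − 2·(-175) (−59 from intervention) = 303
  Z = 113 − 5·74 + 5·(-175) + 3·303 = -223
Policy B (Q + 26, F := 136):
  Q = 74 + 26 = 100
  F = 136
  W = 269 − 6·100 = -331
  K = 264 − 4·100 + 136 − 2·(-331) = 662
  Z = 113 − 5·100 + 5·(-331) + 3·662 = -56
Z: -223 − (-56) = -167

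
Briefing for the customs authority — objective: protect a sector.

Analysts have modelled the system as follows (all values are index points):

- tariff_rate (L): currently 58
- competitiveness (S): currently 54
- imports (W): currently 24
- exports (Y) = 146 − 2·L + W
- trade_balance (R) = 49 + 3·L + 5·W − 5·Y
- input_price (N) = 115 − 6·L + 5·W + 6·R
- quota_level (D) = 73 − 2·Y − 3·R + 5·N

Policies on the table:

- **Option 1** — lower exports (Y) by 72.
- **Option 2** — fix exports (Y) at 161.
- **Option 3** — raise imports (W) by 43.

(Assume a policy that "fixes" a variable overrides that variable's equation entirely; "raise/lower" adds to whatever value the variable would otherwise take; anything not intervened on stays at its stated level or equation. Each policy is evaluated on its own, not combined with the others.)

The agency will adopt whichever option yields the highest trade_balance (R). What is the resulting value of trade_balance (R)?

Option 1 (Y − 72):
  L = 58
  W = 24
  Y = 146 − 2·58 + 24 (−72 from intervention) = -18
  R = 49 + 3·58 + 5·24 − 5·(-18) = 433
Option 2 (Y := 161):
  L = 58
  W = 24
  Y = 161
  R = 49 + 3·58 + 5·24 − 5·161 = -462
Option 3 (W + 43):
  L = 58
  W = 24 + 43 = 67
  Y = 146 − 2·58 + 67 = 97
  R = 49 + 3·58 + 5·67 − 5·97 = 73
Comparing — Option 1: R=433, Option 2: R=-462, Option 3: R=73. Highest is 433 (Option 1).

433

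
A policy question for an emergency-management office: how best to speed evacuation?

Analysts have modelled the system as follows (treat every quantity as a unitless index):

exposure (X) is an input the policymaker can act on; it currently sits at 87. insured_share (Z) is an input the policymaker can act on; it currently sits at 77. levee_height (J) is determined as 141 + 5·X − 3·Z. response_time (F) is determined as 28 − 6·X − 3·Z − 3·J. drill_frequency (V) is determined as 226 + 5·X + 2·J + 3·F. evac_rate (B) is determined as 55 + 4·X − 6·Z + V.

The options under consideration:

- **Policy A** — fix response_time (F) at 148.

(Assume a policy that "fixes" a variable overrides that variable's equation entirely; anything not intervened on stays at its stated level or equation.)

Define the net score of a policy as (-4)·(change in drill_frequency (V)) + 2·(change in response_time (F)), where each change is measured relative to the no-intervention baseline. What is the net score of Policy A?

-19080

Baseline:
  X = 87
  Z = 77
  J = 141 + 5·87 − 3·77 = 345
  F = 28 − 6·87 − 3·77 − 3·345 = -1760
  V = 226 + 5·87 + 2·345 + 3·(-1760) = -3929
Policy A (F := 148):
  X = 87
  Z = 77
  J = 141 + 5·87 − 3·77 = 345
  F = 148
  V = 226 + 5·87 + 2·345 + 3·148 = 1795
ΔV = 1795 − (-3929) = 5724; ΔF = 148 − (-1760) = 1908
Score = (-4)·5724 + 2·1908 = -19080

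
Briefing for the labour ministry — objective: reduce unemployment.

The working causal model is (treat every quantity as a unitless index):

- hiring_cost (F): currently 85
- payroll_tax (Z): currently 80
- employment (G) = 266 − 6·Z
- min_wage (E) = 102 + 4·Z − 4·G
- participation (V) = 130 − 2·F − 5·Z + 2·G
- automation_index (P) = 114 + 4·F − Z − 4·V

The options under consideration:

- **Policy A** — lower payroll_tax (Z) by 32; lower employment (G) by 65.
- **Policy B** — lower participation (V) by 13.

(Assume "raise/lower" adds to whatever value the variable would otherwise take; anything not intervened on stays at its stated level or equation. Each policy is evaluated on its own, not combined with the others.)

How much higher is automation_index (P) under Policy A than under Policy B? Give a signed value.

Policy A (Z − 32, G − 65):
  F = 85
  Z = 80 − 32 = 48
  G = 266 − 6·48 (−65 from intervention) = -87
  V = 130 − 2·85 − 5·48 + 2·(-87) = -454
  P = 114 + 4·85 − 48 − 4·(-454) = 2222
Policy B (V − 13):
  F = 85
  Z = 80
  G = 266 − 6·80 = -214
  V = 130 − 2·85 − 5·80 + 2·(-214) (−13 from intervention) = -881
  P = 114 + 4·85 − 80 − 4·(-881) = 3898
P: 2222 − 3898 = -1676

-1676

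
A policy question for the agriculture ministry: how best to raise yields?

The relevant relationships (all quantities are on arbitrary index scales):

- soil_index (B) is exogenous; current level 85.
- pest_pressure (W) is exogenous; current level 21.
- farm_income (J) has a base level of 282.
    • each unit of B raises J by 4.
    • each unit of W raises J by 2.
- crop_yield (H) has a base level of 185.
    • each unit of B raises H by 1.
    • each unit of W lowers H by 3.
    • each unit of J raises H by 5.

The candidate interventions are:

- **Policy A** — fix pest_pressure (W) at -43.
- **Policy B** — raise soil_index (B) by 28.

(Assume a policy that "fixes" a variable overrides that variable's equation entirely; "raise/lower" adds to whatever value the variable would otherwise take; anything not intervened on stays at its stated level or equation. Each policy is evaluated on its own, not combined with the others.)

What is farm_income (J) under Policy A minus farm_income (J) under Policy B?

Policy A (W := -43):
  B = 85
  W = -43
  J = 282 + 4·85 + 2·(-43) = 536
Policy B (B + 28):
  B = 85 + 28 = 113
  W = 21
  J = 282 + 4·113 + 2·21 = 776
J: 536 − 776 = -240

-240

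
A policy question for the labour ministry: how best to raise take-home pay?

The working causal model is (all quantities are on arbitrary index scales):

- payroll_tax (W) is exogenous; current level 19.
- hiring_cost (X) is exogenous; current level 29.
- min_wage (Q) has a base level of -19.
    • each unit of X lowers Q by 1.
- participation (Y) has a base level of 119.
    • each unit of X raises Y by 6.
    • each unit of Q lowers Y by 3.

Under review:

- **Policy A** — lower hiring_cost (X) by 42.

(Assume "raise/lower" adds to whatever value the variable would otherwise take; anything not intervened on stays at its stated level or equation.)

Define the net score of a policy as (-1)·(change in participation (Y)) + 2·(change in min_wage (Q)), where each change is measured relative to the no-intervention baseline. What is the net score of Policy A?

462

Baseline:
  X = 29
  Q = -19 − 29 = -48
  Y = 119 + 6·29 − 3·(-48) = 437
Policy A (X − 42):
  X = 29 − 42 = -13
  Q = -19 − (-13) = -6
  Y = 119 + 6·(-13) − 3·(-6) = 59
ΔY = 59 − 437 = -378; ΔQ = -6 − (-48) = 42
Score = (-1)·(-378) + 2·42 = 462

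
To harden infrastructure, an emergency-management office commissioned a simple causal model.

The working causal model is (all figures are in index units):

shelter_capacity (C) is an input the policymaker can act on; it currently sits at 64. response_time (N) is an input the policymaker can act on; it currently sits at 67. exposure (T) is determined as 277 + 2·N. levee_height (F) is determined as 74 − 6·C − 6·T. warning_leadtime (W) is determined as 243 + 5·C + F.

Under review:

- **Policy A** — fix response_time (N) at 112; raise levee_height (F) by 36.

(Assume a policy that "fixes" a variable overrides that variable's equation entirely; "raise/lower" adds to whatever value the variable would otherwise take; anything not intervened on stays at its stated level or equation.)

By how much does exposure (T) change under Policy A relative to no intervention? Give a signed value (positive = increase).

90

Baseline:
  N = 67
  T = 277 + 2·67 = 411
Policy A (N := 112, F + 36):
  N = 112
  T = 277 + 2·112 = 501
Change in T: 501 − 411 = 90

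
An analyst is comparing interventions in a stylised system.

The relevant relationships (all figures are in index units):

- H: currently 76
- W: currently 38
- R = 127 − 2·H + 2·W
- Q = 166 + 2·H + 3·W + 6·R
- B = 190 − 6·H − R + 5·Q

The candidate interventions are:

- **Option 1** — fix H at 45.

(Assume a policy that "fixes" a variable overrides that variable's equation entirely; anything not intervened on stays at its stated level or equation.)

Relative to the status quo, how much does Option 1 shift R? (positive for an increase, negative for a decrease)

62

Baseline:
  H = 76
  W = 38
  R = 127 − 2·76 + 2·38 = 51
Option 1 (H := 45):
  H = 45
  W = 38
  R = 127 − 2·45 + 2·38 = 113
Change in R: 113 − 51 = 62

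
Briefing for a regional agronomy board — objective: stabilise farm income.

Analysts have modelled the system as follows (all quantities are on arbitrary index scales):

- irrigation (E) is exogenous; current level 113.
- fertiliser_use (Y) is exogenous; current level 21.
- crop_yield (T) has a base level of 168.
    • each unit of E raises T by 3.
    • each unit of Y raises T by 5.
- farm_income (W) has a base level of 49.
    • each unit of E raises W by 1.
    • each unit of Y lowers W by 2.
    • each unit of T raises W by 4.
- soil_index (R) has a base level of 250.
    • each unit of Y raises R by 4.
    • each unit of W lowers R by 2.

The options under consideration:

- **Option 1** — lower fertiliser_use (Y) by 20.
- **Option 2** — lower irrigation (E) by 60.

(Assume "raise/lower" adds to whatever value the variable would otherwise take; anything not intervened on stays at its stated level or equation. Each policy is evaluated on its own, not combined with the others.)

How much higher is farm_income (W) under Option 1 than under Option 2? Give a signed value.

420

Option 1 (Y − 20):
  E = 113
  Y = 21 − 20 = 1
  T = 168 + 3·113 + 5·1 = 512
  W = 49 + 113 − 2·1 + 4·512 = 2208
Option 2 (E − 60):
  E = 113 − 60 = 53
  Y = 21
  T = 168 + 3·53 + 5·21 = 432
  W = 49 + 53 − 2·21 + 4·432 = 1788
W: 2208 − 1788 = 420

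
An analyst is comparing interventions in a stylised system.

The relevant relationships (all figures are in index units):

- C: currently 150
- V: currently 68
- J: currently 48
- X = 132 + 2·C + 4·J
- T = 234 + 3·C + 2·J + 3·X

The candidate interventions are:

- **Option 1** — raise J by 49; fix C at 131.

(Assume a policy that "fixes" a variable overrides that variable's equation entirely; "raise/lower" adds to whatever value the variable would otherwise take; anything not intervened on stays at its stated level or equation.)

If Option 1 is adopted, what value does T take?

Option 1 (J + 49, C := 131):
  C = 131
  J = 48 + 49 = 97
  X = 132 + 2·131 + 4·97 = 782
  T = 234 + 3·131 + 2·97 + 3·782 = 3167

3167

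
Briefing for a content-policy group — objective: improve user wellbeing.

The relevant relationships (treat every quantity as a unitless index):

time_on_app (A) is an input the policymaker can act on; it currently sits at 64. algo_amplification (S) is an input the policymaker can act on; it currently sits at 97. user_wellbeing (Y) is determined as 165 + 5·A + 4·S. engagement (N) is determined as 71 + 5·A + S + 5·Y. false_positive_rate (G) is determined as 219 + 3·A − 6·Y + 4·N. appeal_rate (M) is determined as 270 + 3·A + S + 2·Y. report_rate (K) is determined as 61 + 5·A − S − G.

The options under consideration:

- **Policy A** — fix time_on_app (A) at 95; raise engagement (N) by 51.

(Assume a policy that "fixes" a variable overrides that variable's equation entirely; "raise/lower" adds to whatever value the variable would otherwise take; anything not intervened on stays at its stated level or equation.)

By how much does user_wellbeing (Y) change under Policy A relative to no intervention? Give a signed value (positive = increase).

155

Baseline:
  A = 64
  S = 97
  Y = 165 + 5·64 + 4·97 = 873
Policy A (A := 95, N + 51):
  A = 95
  S = 97
  Y = 165 + 5·95 + 4·97 = 1028
Change in Y: 1028 − 873 = 155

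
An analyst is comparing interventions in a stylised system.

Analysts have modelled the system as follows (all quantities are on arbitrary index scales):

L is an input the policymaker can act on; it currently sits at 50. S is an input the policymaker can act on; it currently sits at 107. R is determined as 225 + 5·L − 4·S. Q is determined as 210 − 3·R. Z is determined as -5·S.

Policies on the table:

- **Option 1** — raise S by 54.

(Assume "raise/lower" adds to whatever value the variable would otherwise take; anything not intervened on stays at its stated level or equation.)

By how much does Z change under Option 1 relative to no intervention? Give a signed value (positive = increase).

Baseline:
  S = 107
  Z = 0 − 5·107 = -535
Option 1 (S + 54):
  S = 107 + 54 = 161
  Z = 0 − 5·161 = -805
Change in Z: -805 − (-535) = -270

-270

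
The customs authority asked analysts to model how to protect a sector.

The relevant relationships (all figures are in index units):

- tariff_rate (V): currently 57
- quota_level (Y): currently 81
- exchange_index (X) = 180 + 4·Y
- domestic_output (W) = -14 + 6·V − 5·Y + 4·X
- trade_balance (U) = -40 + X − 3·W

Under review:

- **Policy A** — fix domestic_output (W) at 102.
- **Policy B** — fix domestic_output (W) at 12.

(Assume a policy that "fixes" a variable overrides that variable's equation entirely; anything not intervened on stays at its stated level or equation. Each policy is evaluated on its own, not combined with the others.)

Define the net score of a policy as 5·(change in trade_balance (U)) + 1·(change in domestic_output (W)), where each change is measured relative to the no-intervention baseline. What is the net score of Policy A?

25718

Baseline:
  V = 57
  Y = 81
  X = 180 + 4·81 = 504
  W = -14 + 6·57 − 5·81 + 4·504 = 1939
  U = -40 + 504 − 3·1939 = -5353
Policy A (W := 102):
  V = 57
  Y = 81
  X = 180 + 4·81 = 504
  W = 102
  U = -40 + 504 − 3·102 = 158
ΔU = 158 − (-5353) = 5511; ΔW = 102 − 1939 = -1837
Score = 5·5511 + 1·(-1837) = 25718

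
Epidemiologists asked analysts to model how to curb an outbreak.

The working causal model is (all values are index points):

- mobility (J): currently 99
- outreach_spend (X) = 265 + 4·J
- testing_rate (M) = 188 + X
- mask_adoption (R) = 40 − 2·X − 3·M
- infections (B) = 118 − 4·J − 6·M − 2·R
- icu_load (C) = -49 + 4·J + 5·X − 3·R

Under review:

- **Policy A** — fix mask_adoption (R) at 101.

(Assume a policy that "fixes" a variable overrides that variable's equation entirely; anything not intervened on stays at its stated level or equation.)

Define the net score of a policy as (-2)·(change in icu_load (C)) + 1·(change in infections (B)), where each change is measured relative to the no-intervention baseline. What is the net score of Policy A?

15720

Baseline:
  J = 99
  X = 265 + 4·99 = 661
  M = 188 + 661 = 849
  R = 40 − 2·661 − 3·849 = -3829
  B = 118 − 4·99 − 6·849 − 2·(-3829) = 2286
  C = -49 + 4·99 + 5·661 − 3·(-3829) = 15139
Policy A (R := 101):
  J = 99
  X = 265 + 4·99 = 661
  M = 188 + 661 = 849
  R = 101
  B = 118 − 4·99 − 6·849 − 2·101 = -5574
  C = -49 + 4·99 + 5·661 − 3·101 = 3349
ΔC = 3349 − 15139 = -11790; ΔB = -5574 − 2286 = -7860
Score = (-2)·(-11790) + 1·(-7860) = 15720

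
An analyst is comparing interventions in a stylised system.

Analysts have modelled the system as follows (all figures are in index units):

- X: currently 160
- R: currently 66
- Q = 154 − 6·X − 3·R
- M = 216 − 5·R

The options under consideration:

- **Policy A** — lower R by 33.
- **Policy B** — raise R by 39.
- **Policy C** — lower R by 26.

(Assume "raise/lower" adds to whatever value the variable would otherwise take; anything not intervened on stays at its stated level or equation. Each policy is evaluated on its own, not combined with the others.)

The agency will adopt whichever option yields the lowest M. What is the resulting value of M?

-309

Policy A (R − 33):
  R = 66 − 33 = 33
  M = 216 − 5·33 = 51
Policy B (R + 39):
  R = 66 + 39 = 105
  M = 216 − 5·105 = -309
Policy C (R − 26):
  R = 66 − 26 = 40
  M = 216 − 5·40 = 16
Comparing — Policy A: M=51, Policy B: M=-309, Policy C: M=16. Lowest is -309 (Policy B).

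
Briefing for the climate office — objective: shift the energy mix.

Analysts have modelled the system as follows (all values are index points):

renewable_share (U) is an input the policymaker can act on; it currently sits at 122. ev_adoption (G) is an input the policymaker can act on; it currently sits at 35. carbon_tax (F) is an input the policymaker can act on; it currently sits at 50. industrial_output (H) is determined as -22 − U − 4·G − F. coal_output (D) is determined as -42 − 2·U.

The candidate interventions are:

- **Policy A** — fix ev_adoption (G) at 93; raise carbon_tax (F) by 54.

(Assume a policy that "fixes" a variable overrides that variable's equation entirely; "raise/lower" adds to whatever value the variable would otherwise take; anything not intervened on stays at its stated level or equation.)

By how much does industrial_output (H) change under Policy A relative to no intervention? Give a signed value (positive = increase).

Baseline:
  U = 122
  G = 35
  F = 50
  H = -22 − 122 − 4·35 − 50 = -334
Policy A (G := 93, F + 54):
  U = 122
  G = 93
  F = 50 + 54 = 104
  H = -22 − 122 − 4·93 − 104 = -620
Change in H: -620 − (-334) = -286

-286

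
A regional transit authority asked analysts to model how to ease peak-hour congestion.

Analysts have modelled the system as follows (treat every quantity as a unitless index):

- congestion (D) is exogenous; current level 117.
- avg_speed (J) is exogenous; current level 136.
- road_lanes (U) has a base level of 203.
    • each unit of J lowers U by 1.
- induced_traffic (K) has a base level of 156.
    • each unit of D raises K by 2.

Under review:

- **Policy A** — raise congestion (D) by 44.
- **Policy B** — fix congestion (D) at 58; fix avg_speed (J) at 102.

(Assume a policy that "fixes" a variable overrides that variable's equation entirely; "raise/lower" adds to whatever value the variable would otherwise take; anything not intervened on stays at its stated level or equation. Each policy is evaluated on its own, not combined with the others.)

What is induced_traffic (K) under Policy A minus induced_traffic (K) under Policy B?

206

Policy A (D + 44):
  D = 117 + 44 = 161
  K = 156 + 2·161 = 478
Policy B (D := 58, J := 102):
  D = 58
  K = 156 + 2·58 = 272
K: 478 − 272 = 206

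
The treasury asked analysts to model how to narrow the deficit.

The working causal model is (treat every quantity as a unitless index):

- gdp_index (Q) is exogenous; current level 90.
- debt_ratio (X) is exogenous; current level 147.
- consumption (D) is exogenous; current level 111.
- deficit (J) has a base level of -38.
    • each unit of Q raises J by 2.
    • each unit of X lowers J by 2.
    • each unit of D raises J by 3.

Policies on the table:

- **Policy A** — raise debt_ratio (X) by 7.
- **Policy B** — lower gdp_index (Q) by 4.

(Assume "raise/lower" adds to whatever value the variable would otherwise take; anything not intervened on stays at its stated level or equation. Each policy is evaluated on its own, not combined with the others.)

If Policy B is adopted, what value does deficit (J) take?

Policy B (Q − 4):
  Q = 90 − 4 = 86
  X = 147
  D = 111
  J = -38 + 2·86 − 2·147 + 3·111 = 173

173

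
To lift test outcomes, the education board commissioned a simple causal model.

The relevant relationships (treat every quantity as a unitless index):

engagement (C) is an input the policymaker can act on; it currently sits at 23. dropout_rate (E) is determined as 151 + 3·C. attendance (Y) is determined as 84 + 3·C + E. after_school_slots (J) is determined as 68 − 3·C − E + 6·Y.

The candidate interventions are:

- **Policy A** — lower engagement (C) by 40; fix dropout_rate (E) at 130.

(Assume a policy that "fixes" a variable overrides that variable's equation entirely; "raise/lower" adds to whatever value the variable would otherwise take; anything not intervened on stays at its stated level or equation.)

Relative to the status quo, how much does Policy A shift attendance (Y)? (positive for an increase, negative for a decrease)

Baseline:
  C = 23
  E = 151 + 3·23 = 220
  Y = 84 + 3·23 + 220 = 373
Policy A (C − 40, E := 130):
  C = 23 − 40 = -17
  E = 130
  Y = 84 + 3·(-17) + 130 = 163
Change in Y: 163 − 373 = -210

-210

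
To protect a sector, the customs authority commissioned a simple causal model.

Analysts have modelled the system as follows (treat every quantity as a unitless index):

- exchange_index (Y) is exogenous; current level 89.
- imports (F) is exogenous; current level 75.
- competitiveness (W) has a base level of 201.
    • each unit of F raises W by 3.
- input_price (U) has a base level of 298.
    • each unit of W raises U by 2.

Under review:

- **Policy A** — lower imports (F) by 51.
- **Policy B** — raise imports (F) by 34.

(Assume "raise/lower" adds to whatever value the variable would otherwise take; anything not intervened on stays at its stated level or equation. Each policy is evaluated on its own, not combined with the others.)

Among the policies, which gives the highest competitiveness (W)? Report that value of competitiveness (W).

Policy A (F − 51):
  F = 75 − 51 = 24
  W = 201 + 3·24 = 273
Policy B (F + 34):
  F = 75 + 34 = 109
  W = 201 + 3·109 = 528
Comparing — Policy A: W=273, Policy B: W=528. Highest is 528 (Policy B).

528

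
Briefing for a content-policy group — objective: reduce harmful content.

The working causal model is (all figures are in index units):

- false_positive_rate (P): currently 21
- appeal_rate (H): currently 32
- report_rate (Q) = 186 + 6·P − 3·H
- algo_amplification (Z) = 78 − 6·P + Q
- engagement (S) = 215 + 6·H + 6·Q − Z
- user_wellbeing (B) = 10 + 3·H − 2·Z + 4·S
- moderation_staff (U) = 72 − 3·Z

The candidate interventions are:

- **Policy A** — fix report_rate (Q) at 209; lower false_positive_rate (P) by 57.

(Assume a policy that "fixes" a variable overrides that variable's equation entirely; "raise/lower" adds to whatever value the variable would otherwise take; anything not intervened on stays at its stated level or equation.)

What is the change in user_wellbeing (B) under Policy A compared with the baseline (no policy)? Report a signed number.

-2178

Baseline:
  P = 21
  H = 32
  Q = 186 + 6·21 − 3·32 = 216
  Z = 78 − 6·21 + 216 = 168
  S = 215 + 6·32 + 6·216 − 168 = 1535
  B = 10 + 3·32 − 2·168 + 4·1535 = 5910
Policy A (Q := 209, P − 57):
  P = 21 − 57 = -36
  H = 32
  Q = 209
  Z = 78 − 6·(-36) + 209 = 503
  S = 215 + 6·32 + 6·209 − 503 = 1158
  B = 10 + 3·32 − 2·503 + 4·1158 = 3732
Change in B: 3732 − 5910 = -2178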